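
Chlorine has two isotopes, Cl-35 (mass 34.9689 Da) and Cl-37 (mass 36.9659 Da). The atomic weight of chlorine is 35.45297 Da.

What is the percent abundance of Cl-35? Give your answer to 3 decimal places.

75.760%

Writing the weighted mean with unknown fraction x of Cl-35:
34.9689·x + 36.9659·(1 − x) = 35.45297
(34.9689 − 36.9659)·x = 35.45297 − 36.9659
x = -1.51293 / -1.9970 = 0.75760 → 75.760% Cl-35, 24.240% Cl-37.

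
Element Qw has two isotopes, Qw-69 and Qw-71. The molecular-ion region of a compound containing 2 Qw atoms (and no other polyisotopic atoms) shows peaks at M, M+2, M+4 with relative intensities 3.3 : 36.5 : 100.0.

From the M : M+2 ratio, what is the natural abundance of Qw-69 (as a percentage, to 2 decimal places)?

15.31%

Write p for the Qw-69 fraction. I(M+2)/I(M) = [C(2,1)·p^1·(1−p)] / p^2 = 2·(1−p)/p = 36.5/3.3 = 11.0606
(1−p)/p = 11.0606/2 = 5.5303  ⇒  p = 1/(1 + 5.5303) = 0.1531
Qw-69: 15.31%, Qw-71: 84.69%.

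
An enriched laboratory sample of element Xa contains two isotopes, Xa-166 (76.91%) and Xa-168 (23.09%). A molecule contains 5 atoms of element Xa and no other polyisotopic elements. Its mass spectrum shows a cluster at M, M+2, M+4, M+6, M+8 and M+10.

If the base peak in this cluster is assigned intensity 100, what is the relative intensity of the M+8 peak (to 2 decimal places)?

2.71

Binomial terms of (0.7691 + 0.2309)^5: M 0.2691, M+2 0.4039, M+4 0.2425, M+6 0.0728, M+8 0.0109, M+10 0.0007 → M+2 is the base peak.
P(M+2) = C(5,1) × 0.7691^4 × 0.2309^1 = 5 × 0.34988977 × 0.2309 = 0.403948 (base)
P(M+8) = C(5,4) × 0.7691^1 × 0.2309^4 = 5 × 0.7691 × 0.00284247 = 0.010931
Relative intensity = 0.010931 / 0.403948 × 100 = 2.71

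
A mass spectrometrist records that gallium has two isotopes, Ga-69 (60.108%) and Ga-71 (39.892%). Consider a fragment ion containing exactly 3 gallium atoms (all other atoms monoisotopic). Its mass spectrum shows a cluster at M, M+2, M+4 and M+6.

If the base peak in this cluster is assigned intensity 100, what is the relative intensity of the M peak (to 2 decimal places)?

50.23

Binomial terms of (0.60108 + 0.39892)^3: M 0.2172, M+2 0.4324, M+4 0.2870, M+6 0.0635 → M+2 is the base peak.
P(M+2) = C(3,1) × 0.60108^2 × 0.39892^1 = 3 × 0.36129717 × 0.39892 = 0.432386 (base)
P(M) = C(3,0) × 0.60108^3 × 0.39892^0 = 1 × 0.2171685 × 1.0000 = 0.217169
Relative intensity = 0.217169 / 0.432386 × 100 = 50.23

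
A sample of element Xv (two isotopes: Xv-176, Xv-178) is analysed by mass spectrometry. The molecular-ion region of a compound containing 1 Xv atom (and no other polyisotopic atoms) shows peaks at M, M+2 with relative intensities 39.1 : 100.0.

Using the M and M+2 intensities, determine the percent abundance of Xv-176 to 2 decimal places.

28.11%

Let p = fractional abundance of Xv-176. I(M+2)/I(M) = [C(1,1)·p^0·(1−p)] / p^1 = 1·(1−p)/p = 100.0/39.1 = 2.5575
(1−p)/p = 2.5575/1 = 2.5575  ⇒  p = 1/(1 + 2.5575) = 0.2811
Xv-176: 28.11%, Xv-178: 71.89%.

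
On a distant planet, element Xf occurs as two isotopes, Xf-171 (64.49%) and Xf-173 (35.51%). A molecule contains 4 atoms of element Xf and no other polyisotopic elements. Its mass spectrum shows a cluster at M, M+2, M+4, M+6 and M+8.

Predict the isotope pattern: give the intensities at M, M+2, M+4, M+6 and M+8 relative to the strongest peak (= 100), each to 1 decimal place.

The 4 Xf atoms are independent, so intensities follow the terms of (0.6449 + 0.3551)^4.
P(M) = 0.6449^4 = 0.172969
P(M+2) = 4 × 0.6449^3 × 0.3551^1 = 0.380967
P(M+4) = 6 × 0.6449^2 × 0.3551^2 = 0.314657
P(M+6) = 4 × 0.6449^1 × 0.3551^3 = 0.115506
P(M+8) = 0.3551^4 = 0.015900
The M+2 peak is largest (0.380967); scaling to 100 gives 45.4 : 100.0 : 82.6 : 30.3 : 4.2.

45.4 : 100.0 : 82.6 : 30.3 : 4.2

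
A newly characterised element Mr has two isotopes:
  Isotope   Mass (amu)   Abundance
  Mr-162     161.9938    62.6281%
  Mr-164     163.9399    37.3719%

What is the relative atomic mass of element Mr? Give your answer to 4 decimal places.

The abundance-weighted mean is 0.626281 × 161.9938 + 0.373719 × 163.9399
= 101.45364 + 61.26746 = 162.72110 amu

162.7211 amu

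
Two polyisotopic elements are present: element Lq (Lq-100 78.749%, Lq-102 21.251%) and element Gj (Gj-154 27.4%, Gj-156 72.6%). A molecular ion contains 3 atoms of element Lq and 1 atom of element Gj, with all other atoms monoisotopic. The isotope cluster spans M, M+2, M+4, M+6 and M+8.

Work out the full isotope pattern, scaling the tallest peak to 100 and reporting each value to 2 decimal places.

28.91 : 100.00 : 68.33 : 17.30 : 1.51

Element Lq pattern (n=3): 0.48835444 : 0.39535817 : 0.10669033 : 0.00959706
Element Gj pattern (n=1): 0.2740 : 0.7260
Convolve the two distributions (both contribute in 2-u steps):
  M: 0.48835444×0.2740 = 0.133809
  M+2: 0.48835444×0.7260 + 0.39535817×0.2740 = 0.462873
  M+4: 0.39535817×0.7260 + 0.10669033×0.2740 = 0.316263
  M+6: 0.10669033×0.7260 + 0.00959706×0.2740 = 0.080087
  M+8: 0.00959706×0.7260 = 0.006967
Scale to base peak (0.462873) = 100: 28.91 : 100.00 : 68.33 : 17.30 : 1.51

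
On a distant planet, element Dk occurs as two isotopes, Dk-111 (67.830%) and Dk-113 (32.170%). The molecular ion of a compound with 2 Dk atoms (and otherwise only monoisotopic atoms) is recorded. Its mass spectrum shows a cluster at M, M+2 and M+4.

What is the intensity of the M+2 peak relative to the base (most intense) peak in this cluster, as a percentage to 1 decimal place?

Term probabilities: M 0.4601, M+2 0.4364, M+4 0.1035. Base peak = M.
P(M) = C(2,0) × 0.67830^2 × 0.32170^0 = 1 × 0.46009089 × 1.0000 = 0.460091 (base)
P(M+2) = C(2,1) × 0.67830^1 × 0.32170^1 = 2 × 0.6783 × 0.3217 = 0.436418
Relative intensity = 0.436418 / 0.460091 × 100 = 94.9

94.9%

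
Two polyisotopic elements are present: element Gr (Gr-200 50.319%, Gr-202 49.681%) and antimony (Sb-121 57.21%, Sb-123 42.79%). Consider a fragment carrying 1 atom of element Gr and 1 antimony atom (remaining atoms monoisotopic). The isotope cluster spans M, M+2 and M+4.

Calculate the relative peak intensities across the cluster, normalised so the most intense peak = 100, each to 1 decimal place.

57.6 : 100.0 : 42.6

Element Gr pattern (n=1): 0.50319 : 0.49681
Antimony pattern (n=1): 0.5721 : 0.4279
Convolve the two distributions (both contribute in 2-u steps):
  M: 0.50319×0.5721 = 0.287875
  M+2: 0.50319×0.4279 + 0.49681×0.5721 = 0.499540
  M+4: 0.49681×0.4279 = 0.212585
Scale to base peak (0.499540) = 100: 57.6 : 100.0 : 42.6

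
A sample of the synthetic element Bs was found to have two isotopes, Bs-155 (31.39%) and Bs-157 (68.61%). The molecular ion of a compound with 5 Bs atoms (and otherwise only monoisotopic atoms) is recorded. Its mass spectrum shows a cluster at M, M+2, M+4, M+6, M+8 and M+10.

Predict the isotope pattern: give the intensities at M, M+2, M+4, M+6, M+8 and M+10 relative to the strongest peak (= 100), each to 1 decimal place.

The 5 Bs atoms are independent, so intensities follow the terms of (0.3139 + 0.6861)^5.
P(M) = 0.3139^5 = 0.003048
P(M+2) = 5 × 0.3139^4 × 0.6861^1 = 0.033306
P(M+4) = 10 × 0.3139^3 × 0.6861^2 = 0.145596
P(M+6) = 10 × 0.3139^2 × 0.6861^3 = 0.318233
P(M+8) = 5 × 0.3139^1 × 0.6861^4 = 0.347785
P(M+10) = 0.6861^5 = 0.152033
The M+8 peak is largest (0.347785); scaling to 100 gives 0.9 : 9.6 : 41.9 : 91.5 : 100.0 : 43.7.

0.9 : 9.6 : 41.9 : 91.5 : 100.0 : 43.7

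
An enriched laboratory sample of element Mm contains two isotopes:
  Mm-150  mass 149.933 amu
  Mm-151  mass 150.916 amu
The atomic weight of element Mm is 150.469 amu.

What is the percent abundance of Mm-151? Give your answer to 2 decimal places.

54.53%

Let x be the fractional abundance of Mm-150; then Mm-151 has abundance 1 − x.
149.933·x + 150.916·(1 − x) = 150.469
(149.933 − 150.916)·x = 150.469 − 150.916
x = -0.447 / -0.983 = 0.45473 → 45.47% Mm-150, 54.53% Mm-151.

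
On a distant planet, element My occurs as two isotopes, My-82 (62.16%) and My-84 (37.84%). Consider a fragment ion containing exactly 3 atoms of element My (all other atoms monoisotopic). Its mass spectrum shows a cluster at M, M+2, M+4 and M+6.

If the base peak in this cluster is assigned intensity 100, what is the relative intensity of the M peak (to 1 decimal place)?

Binomial terms of (0.6216 + 0.3784)^3: M 0.2402, M+2 0.4386, M+4 0.2670, M+6 0.0542 → M+2 is the base peak.
P(M+2) = C(3,1) × 0.6216^2 × 0.3784^1 = 3 × 0.38638656 × 0.3784 = 0.438626 (base)
P(M) = C(3,0) × 0.6216^3 × 0.3784^0 = 1 × 0.24017789 × 1.0000 = 0.240178
Relative intensity = 0.240178 / 0.438626 × 100 = 54.8

54.8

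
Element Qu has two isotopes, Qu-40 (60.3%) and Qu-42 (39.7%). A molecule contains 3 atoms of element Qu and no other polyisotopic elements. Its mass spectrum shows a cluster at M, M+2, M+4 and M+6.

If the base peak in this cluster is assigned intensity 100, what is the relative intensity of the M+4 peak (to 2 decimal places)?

65.84

(0.603 + 0.397)^3 gives M 0.2193, M+2 0.4331, M+4 0.2851, M+6 0.0626; the largest is M+2.
P(M+2) = C(3,1) × 0.603^2 × 0.397^1 = 3 × 0.363609 × 0.3970 = 0.433058 (base)
P(M+4) = C(3,2) × 0.603^1 × 0.397^2 = 3 × 0.6030 × 0.157609 = 0.285115
Relative intensity = 0.285115 / 0.433058 × 100 = 65.84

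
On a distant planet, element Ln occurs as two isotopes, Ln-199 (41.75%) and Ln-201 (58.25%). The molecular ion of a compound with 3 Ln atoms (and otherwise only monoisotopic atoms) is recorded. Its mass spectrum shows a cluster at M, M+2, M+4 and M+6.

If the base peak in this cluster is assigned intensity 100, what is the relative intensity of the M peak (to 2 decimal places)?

Term probabilities: M 0.0728, M+2 0.3046, M+4 0.4250, M+6 0.1976. Base peak = M+4.
P(M+4) = C(3,2) × 0.4175^1 × 0.5825^2 = 3 × 0.4175 × 0.33930625 = 0.424981 (base)
P(M) = C(3,0) × 0.4175^3 × 0.5825^0 = 1 × 0.07277286 × 1.0000 = 0.072773
Relative intensity = 0.072773 / 0.424981 × 100 = 17.12

17.12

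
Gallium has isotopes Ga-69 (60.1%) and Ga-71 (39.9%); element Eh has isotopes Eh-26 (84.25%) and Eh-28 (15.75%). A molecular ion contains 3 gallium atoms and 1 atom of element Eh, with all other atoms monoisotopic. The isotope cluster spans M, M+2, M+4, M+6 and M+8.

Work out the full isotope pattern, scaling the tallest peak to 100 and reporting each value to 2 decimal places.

45.90 : 100.00 : 77.78 : 24.78 : 2.51

Gallium pattern (n=3): 0.2170818 : 0.4323576 : 0.2870394 : 0.0635212
Element Eh pattern (n=1): 0.8425 : 0.1575
Convolve the two distributions (both contribute in 2-u steps):
  M: 0.2170818×0.8425 = 0.182891
  M+2: 0.2170818×0.1575 + 0.4323576×0.8425 = 0.398452
  M+4: 0.4323576×0.1575 + 0.2870394×0.8425 = 0.309927
  M+6: 0.2870394×0.1575 + 0.0635212×0.8425 = 0.098725
  M+8: 0.0635212×0.1575 = 0.010005
Scale to base peak (0.398452) = 100: 45.90 : 100.00 : 77.78 : 24.78 : 2.51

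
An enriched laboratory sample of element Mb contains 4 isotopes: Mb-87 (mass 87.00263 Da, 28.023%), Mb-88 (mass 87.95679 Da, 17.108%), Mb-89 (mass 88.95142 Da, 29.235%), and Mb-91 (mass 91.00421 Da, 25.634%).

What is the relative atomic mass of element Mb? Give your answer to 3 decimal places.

The abundance-weighted mean is 0.28023 × 87.00263 + 0.17108 × 87.95679 + 0.29235 × 88.95142 + 0.25634 × 91.00421
= 24.380747 + 15.047648 + 26.004948 + 23.328019 = 88.761362 Da

88.761 Da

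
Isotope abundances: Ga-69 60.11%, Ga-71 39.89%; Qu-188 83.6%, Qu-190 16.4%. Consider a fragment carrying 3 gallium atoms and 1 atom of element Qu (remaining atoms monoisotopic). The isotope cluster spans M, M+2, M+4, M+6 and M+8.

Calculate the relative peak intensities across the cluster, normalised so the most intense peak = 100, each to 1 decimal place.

45.7 : 100.0 : 78.3 : 25.2 : 2.6

Gallium pattern (n=3): 0.21719018 : 0.43239309 : 0.28694328 : 0.06347345
Element Qu pattern (n=1): 0.8360 : 0.1640
Convolve the two distributions (both contribute in 2-u steps):
  M: 0.21719018×0.8360 = 0.181571
  M+2: 0.21719018×0.1640 + 0.43239309×0.8360 = 0.397100
  M+4: 0.43239309×0.1640 + 0.28694328×0.8360 = 0.310797
  M+6: 0.28694328×0.1640 + 0.06347345×0.8360 = 0.100123
  M+8: 0.06347345×0.1640 = 0.010410
Scale to base peak (0.397100) = 100: 45.7 : 100.0 : 78.3 : 25.2 : 2.6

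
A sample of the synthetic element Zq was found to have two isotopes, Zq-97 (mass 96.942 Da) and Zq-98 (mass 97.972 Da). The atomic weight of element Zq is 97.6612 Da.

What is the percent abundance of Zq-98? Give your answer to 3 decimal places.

69.825%

Writing the weighted mean with unknown fraction x of Zq-97:
96.942·x + 97.972·(1 − x) = 97.6612
(96.942 − 97.972)·x = 97.6612 − 97.972
x = -0.3108 / -1.030 = 0.30175 → 30.175% Zq-97, 69.825% Zq-98.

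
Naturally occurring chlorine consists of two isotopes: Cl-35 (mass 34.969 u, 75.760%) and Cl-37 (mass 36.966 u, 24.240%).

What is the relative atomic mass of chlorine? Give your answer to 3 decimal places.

Ar = Σ fᵢ·mᵢ = 0.75760 × 34.969 + 0.24240 × 36.966
= 26.4925 + 8.9606 = 35.4531 u

35.453 u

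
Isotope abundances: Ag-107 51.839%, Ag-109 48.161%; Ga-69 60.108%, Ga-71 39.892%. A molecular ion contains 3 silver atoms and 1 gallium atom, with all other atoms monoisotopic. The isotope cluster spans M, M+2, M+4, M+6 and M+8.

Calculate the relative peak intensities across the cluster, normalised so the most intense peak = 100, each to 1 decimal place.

22.5 : 77.7 : 100.0 : 56.8 : 12.0

Silver pattern (n=3): 0.13930601 : 0.38826655 : 0.36071887 : 0.11170857
Gallium pattern (n=1): 0.60108 : 0.39892
Convolve the two distributions (both contribute in 2-u steps):
  M: 0.13930601×0.60108 = 0.083734
  M+2: 0.13930601×0.39892 + 0.38826655×0.60108 = 0.288951
  M+4: 0.38826655×0.39892 + 0.36071887×0.60108 = 0.371708
  M+6: 0.36071887×0.39892 + 0.11170857×0.60108 = 0.211044
  M+8: 0.11170857×0.39892 = 0.044563
Scale to base peak (0.371708) = 100: 22.5 : 77.7 : 100.0 : 56.8 : 12.0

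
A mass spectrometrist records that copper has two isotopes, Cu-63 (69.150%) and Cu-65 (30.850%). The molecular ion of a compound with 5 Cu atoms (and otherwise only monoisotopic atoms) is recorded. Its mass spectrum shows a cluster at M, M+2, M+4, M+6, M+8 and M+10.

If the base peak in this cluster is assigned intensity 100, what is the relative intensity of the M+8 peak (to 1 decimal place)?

8.9

Binomial terms of (0.69150 + 0.30850)^5: M 0.1581, M+2 0.3527, M+4 0.3147, M+6 0.1404, M+8 0.0313, M+10 0.0028 → M+2 is the base peak.
P(M+2) = C(5,1) × 0.69150^4 × 0.30850^1 = 5 × 0.2286487 × 0.3085 = 0.352691 (base)
P(M+8) = C(5,4) × 0.69150^1 × 0.30850^4 = 5 × 0.6915 × 0.00905776 = 0.031317
Relative intensity = 0.031317 / 0.352691 × 100 = 8.9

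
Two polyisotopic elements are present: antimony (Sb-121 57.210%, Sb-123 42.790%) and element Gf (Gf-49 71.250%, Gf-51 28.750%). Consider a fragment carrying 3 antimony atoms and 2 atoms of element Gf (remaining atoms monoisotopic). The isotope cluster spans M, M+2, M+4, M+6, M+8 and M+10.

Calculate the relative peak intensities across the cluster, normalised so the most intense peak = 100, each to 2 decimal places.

Antimony pattern (n=3): 0.18724742 : 0.42015297 : 0.3142518 : 0.07834781
Element Gf pattern (n=2): 0.50765625 : 0.4096875 : 0.08265625
Convolve the two distributions (both contribute in 2-u steps):
  M: 0.18724742×0.50765625 = 0.095057
  M+2: 0.18724742×0.4096875 + 0.42015297×0.50765625 = 0.290006
  M+4: 0.18724742×0.08265625 + 0.42015297×0.4096875 + 0.3142518×0.50765625 = 0.347140
  M+6: 0.42015297×0.08265625 + 0.3142518×0.4096875 + 0.07834781×0.50765625 = 0.203247
  M+8: 0.3142518×0.08265625 + 0.07834781×0.4096875 = 0.058073
  M+10: 0.07834781×0.08265625 = 0.006476
Scale to base peak (0.347140) = 100: 27.38 : 83.54 : 100.00 : 58.55 : 16.73 : 1.87

27.38 : 83.54 : 100.00 : 58.55 : 16.73 : 1.87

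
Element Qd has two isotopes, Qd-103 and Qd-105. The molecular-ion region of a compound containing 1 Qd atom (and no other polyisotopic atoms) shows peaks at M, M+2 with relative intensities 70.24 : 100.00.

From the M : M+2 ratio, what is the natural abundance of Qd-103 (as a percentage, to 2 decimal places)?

41.26%

Let p = fractional abundance of Qd-103. I(M+2)/I(M) = [C(1,1)·p^0·(1−p)] / p^1 = 1·(1−p)/p = 100.00/70.24 = 1.4237
(1−p)/p = 1.4237/1 = 1.4237  ⇒  p = 1/(1 + 1.4237) = 0.4126
Qd-103: 41.26%, Qd-105: 58.74%.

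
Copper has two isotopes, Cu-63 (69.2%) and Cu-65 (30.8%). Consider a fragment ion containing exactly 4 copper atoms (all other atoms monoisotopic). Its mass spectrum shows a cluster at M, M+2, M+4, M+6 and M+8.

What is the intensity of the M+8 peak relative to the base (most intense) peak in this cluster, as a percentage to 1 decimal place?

2.2%

Term probabilities: M 0.2293, M+2 0.4083, M+4 0.2726, M+6 0.0809, M+8 0.0090. Base peak = M+2.
P(M+2) = C(4,1) × 0.692^3 × 0.308^1 = 4 × 0.33137389 × 0.3080 = 0.408253 (base)
P(M+8) = C(4,4) × 0.692^0 × 0.308^4 = 1 × 1.0000 × 0.00899918 = 0.008999
Relative intensity = 0.008999 / 0.408253 × 100 = 2.2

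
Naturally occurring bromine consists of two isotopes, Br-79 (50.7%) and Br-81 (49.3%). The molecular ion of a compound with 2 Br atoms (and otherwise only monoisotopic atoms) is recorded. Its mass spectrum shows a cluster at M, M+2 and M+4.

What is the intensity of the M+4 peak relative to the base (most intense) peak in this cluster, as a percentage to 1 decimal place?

Term probabilities: M 0.2570, M+2 0.4999, M+4 0.2430. Base peak = M+2.
P(M+2) = C(2,1) × 0.507^1 × 0.493^1 = 2 × 0.5070 × 0.4930 = 0.499902 (base)
P(M+4) = C(2,2) × 0.507^0 × 0.493^2 = 1 × 1.0000 × 0.243049 = 0.243049
Relative intensity = 0.243049 / 0.499902 × 100 = 48.6

48.6%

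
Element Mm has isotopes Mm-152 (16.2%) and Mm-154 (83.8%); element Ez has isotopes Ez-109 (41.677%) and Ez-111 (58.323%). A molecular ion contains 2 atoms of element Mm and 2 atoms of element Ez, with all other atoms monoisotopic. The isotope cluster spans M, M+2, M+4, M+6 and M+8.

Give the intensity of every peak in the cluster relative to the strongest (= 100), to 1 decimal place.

1.1 : 13.8 : 60.6 : 100.0 : 55.1

Element Mm pattern (n=2): 0.026244 : 0.271512 : 0.702244
Element Ez pattern (n=2): 0.17369723 : 0.48614553 : 0.34015723
Convolve the two distributions (both contribute in 2-u steps):
  M: 0.026244×0.17369723 = 0.004559
  M+2: 0.026244×0.48614553 + 0.271512×0.17369723 = 0.059919
  M+4: 0.026244×0.34015723 + 0.271512×0.48614553 + 0.702244×0.17369723 = 0.262899
  M+6: 0.271512×0.34015723 + 0.702244×0.48614553 = 0.433750
  M+8: 0.702244×0.34015723 = 0.238873
Scale to base peak (0.433750) = 100: 1.1 : 13.8 : 60.6 : 100.0 : 55.1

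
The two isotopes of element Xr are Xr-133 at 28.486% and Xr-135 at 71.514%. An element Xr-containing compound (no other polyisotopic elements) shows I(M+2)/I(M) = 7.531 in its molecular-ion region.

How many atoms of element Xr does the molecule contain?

For n independent Xr atoms, I(M+2)/I(M) = n · (abundance Xr-135) / (abundance Xr-133) = n · 0.71514/0.28486.
n = 7.531 × 0.28486/0.71514 = 3.00 ≈ 3

3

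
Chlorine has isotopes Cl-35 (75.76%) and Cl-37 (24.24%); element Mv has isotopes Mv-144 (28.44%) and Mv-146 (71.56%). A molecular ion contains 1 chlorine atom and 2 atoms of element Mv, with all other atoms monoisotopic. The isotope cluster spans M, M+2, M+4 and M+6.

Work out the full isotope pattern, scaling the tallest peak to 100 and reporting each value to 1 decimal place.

12.6 : 67.4 : 100.0 : 25.5

Chlorine pattern (n=1): 0.7576 : 0.2424
Element Mv pattern (n=2): 0.08088336 : 0.40703328 : 0.51208336
Convolve the two distributions (both contribute in 2-u steps):
  M: 0.7576×0.08088336 = 0.061277
  M+2: 0.7576×0.40703328 + 0.2424×0.08088336 = 0.327975
  M+4: 0.7576×0.51208336 + 0.2424×0.40703328 = 0.486619
  M+6: 0.2424×0.51208336 = 0.124129
Scale to base peak (0.486619) = 100: 12.6 : 67.4 : 100.0 : 25.5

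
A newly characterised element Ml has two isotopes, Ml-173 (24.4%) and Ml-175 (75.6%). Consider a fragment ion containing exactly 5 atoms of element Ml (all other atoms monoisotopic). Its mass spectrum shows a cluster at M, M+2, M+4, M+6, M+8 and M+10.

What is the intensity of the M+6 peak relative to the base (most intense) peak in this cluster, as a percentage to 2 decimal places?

(0.244 + 0.756)^5 gives M 0.0009, M+2 0.0134, M+4 0.0830, M+6 0.2572, M+8 0.3985, M+10 0.2469; the largest is M+8.
P(M+8) = C(5,4) × 0.244^1 × 0.756^4 = 5 × 0.2440 × 0.3266534 = 0.398517 (base)
P(M+6) = C(5,3) × 0.244^2 × 0.756^3 = 10 × 0.059536 × 0.43208122 = 0.257244
Relative intensity = 0.257244 / 0.398517 × 100 = 64.55

64.55%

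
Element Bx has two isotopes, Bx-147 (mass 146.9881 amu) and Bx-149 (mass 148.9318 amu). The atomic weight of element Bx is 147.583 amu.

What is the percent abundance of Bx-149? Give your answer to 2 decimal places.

Let x be the fractional abundance of Bx-147; then Bx-149 has abundance 1 − x.
146.9881·x + 148.9318·(1 − x) = 147.583
(146.9881 − 148.9318)·x = 147.583 − 148.9318
x = -1.3488 / -1.9437 = 0.69393 → 69.39% Bx-147, 30.61% Bx-149.

30.61%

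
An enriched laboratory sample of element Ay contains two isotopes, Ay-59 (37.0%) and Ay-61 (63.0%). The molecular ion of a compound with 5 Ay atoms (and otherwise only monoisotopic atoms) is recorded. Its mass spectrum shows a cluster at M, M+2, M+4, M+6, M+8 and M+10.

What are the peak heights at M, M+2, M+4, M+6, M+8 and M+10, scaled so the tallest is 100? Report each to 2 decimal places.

2.03 : 17.25 : 58.73 : 100.00 : 85.14 : 28.99

Expanding (0.370 + 0.630)^5:
P(M) = 0.370^5 = 0.006934
P(M+2) = 5 × 0.370^4 × 0.630^1 = 0.059036
P(M+4) = 10 × 0.370^3 × 0.630^2 = 0.201042
P(M+6) = 10 × 0.370^2 × 0.630^3 = 0.342314
P(M+8) = 5 × 0.370^1 × 0.630^4 = 0.291430
P(M+10) = 0.630^5 = 0.099244
The M+6 peak is largest (0.342314); scaling to 100 gives 2.03 : 17.25 : 58.73 : 100.00 : 85.14 : 28.99.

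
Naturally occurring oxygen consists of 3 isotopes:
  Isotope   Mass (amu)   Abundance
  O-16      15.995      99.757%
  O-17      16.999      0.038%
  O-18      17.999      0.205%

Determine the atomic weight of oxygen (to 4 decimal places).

Ar = Σ fᵢ·mᵢ = 0.99757 × 15.995 + 0.00038 × 16.999 + 0.00205 × 17.999
= 15.95613 + 0.00646 + 0.03690 = 15.99949 amu

15.9995 amu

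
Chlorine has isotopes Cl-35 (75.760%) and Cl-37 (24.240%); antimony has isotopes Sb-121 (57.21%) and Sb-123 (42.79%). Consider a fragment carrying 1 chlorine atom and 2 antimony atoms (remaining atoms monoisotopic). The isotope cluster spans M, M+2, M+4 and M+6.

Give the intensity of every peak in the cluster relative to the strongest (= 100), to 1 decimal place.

55.1 : 100.0 : 57.2 : 9.9

Chlorine pattern (n=1): 0.7576 : 0.2424
Antimony pattern (n=2): 0.32729841 : 0.48960318 : 0.18309841
Convolve the two distributions (both contribute in 2-u steps):
  M: 0.7576×0.32729841 = 0.247961
  M+2: 0.7576×0.48960318 + 0.2424×0.32729841 = 0.450261
  M+4: 0.7576×0.18309841 + 0.2424×0.48960318 = 0.257395
  M+6: 0.2424×0.18309841 = 0.044383
Scale to base peak (0.450261) = 100: 55.1 : 100.0 : 57.2 : 9.9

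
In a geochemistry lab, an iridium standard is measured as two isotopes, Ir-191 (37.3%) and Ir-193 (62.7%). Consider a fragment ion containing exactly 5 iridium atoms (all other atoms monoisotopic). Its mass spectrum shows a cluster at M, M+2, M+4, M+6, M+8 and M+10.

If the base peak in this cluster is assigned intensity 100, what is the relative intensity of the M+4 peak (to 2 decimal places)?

(0.373 + 0.627)^5 gives M 0.0072, M+2 0.0607, M+4 0.2040, M+6 0.3429, M+8 0.2882, M+10 0.0969; the largest is M+6.
P(M+6) = C(5,3) × 0.373^2 × 0.627^3 = 10 × 0.139129 × 0.24649188 = 0.342942 (base)
P(M+4) = C(5,2) × 0.373^3 × 0.627^2 = 10 × 0.05189512 × 0.393129 = 0.204015
Relative intensity = 0.204015 / 0.342942 × 100 = 59.49

59.49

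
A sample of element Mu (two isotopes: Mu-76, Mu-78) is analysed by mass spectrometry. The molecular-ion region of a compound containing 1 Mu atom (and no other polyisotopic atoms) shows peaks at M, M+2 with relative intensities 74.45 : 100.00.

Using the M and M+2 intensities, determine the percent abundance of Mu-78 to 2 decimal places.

Let p = fractional abundance of Mu-76. I(M+2)/I(M) = [C(1,1)·p^0·(1−p)] / p^1 = 1·(1−p)/p = 100.00/74.45 = 1.3432
(1−p)/p = 1.3432/1 = 1.3432  ⇒  p = 1/(1 + 1.3432) = 0.4268
Mu-76: 42.68%, Mu-78: 57.32%.

57.32%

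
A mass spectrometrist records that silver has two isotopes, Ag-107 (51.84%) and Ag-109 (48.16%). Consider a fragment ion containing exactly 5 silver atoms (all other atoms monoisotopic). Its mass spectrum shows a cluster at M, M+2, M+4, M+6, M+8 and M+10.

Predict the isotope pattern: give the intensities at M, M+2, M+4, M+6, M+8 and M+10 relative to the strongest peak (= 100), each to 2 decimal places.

11.59 : 53.82 : 100.00 : 92.90 : 43.15 : 8.02

Each Ag atom is independently Ag-107 (p = 0.5184) or Ag-109 (q = 0.4816); the cluster is the binomial expansion (p + q)^5.
P(M) = 0.5184^5 = 0.037439
P(M+2) = 5 × 0.5184^4 × 0.4816^1 = 0.173907
P(M+4) = 10 × 0.5184^3 × 0.4816^2 = 0.323123
P(M+6) = 10 × 0.5184^2 × 0.4816^3 = 0.300185
P(M+8) = 5 × 0.5184^1 × 0.4816^4 = 0.139438
P(M+10) = 0.4816^5 = 0.025908
The M+4 peak is largest (0.323123); scaling to 100 gives 11.59 : 53.82 : 100.00 : 92.90 : 43.15 : 8.02.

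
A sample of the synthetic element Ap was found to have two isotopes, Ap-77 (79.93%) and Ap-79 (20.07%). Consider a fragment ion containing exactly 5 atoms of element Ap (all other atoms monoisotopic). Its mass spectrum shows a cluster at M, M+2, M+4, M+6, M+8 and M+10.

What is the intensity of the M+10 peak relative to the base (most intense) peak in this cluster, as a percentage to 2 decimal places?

0.08%

(0.7993 + 0.2007)^5 gives M 0.3262, M+2 0.4096, M+4 0.2057, M+6 0.0516, M+8 0.0065, M+10 0.0003; the largest is M+2.
P(M+2) = C(5,1) × 0.7993^4 × 0.2007^1 = 5 × 0.40816828 × 0.2007 = 0.409597 (base)
P(M+10) = C(5,5) × 0.7993^0 × 0.2007^5 = 1 × 1.0000 × 0.00032564 = 0.000326
Relative intensity = 0.000326 / 0.409597 × 100 = 0.08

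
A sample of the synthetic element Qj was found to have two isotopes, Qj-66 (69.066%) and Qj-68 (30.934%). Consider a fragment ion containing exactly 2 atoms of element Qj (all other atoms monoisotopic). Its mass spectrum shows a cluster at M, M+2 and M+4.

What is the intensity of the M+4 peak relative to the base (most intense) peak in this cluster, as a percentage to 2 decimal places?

Binomial terms of (0.69066 + 0.30934)^2: M 0.4770, M+2 0.4273, M+4 0.0957 → M is the base peak.
P(M) = C(2,0) × 0.69066^2 × 0.30934^0 = 1 × 0.47701124 × 1.0000 = 0.477011 (base)
P(M+4) = C(2,2) × 0.69066^0 × 0.30934^2 = 1 × 1.0000 × 0.09569124 = 0.095691
Relative intensity = 0.095691 / 0.477011 × 100 = 20.06

20.06%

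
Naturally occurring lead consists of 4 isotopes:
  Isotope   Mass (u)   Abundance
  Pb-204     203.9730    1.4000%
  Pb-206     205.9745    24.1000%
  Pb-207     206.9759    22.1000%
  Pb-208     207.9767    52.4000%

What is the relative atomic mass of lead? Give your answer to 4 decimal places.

207.2169 u

Weight each isotope mass by its fractional abundance: 0.014000 × 203.9730 + 0.241000 × 205.9745 + 0.221000 × 206.9759 + 0.524000 × 207.9767
= 2.85562 + 49.63985 + 45.74167 + 108.97979 = 207.21693 u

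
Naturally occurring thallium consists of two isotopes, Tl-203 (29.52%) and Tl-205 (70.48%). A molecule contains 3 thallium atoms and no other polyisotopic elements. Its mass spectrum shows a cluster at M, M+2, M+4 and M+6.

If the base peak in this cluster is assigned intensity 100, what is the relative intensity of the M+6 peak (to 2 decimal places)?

79.58

Term probabilities: M 0.0257, M+2 0.1843, M+4 0.4399, M+6 0.3501. Base peak = M+4.
P(M+4) = C(3,2) × 0.2952^1 × 0.7048^2 = 3 × 0.2952 × 0.49674304 = 0.439916 (base)
P(M+6) = C(3,3) × 0.2952^0 × 0.7048^3 = 1 × 1.0000 × 0.35010449 = 0.350104
Relative intensity = 0.350104 / 0.439916 × 100 = 79.58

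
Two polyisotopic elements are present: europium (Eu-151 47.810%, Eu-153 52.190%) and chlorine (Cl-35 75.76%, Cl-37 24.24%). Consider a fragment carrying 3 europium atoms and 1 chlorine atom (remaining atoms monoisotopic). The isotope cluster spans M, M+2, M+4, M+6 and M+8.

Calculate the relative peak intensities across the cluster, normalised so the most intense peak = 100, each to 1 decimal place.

21.6 : 77.8 : 100.0 : 52.9 : 9.0

Europium pattern (n=3): 0.10928391 : 0.3578871 : 0.39067407 : 0.14215492
Chlorine pattern (n=1): 0.7576 : 0.2424
Convolve the two distributions (both contribute in 2-u steps):
  M: 0.10928391×0.7576 = 0.082793
  M+2: 0.10928391×0.2424 + 0.3578871×0.7576 = 0.297626
  M+4: 0.3578871×0.2424 + 0.39067407×0.7576 = 0.382727
  M+6: 0.39067407×0.2424 + 0.14215492×0.7576 = 0.202396
  M+8: 0.14215492×0.2424 = 0.034458
Scale to base peak (0.382727) = 100: 21.6 : 77.8 : 100.0 : 52.9 : 9.0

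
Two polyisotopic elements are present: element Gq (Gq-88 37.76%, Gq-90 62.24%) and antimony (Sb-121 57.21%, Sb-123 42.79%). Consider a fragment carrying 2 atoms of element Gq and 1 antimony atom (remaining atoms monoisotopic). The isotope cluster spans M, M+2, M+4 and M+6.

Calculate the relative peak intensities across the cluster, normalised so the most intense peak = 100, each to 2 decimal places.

Element Gq pattern (n=2): 0.14258176 : 0.47003648 : 0.38738176
Antimony pattern (n=1): 0.5721 : 0.4279
Convolve the two distributions (both contribute in 2-u steps):
  M: 0.14258176×0.5721 = 0.081571
  M+2: 0.14258176×0.4279 + 0.47003648×0.5721 = 0.329919
  M+4: 0.47003648×0.4279 + 0.38738176×0.5721 = 0.422750
  M+6: 0.38738176×0.4279 = 0.165761
Scale to base peak (0.422750) = 100: 19.30 : 78.04 : 100.00 : 39.21

19.30 : 78.04 : 100.00 : 39.21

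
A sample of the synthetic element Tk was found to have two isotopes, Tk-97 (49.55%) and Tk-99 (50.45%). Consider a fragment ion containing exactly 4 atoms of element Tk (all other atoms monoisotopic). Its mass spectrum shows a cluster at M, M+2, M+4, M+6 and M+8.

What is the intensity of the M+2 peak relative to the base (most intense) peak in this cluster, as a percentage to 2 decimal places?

65.48%

Binomial terms of (0.4955 + 0.5045)^4: M 0.0603, M+2 0.2455, M+4 0.3749, M+6 0.2545, M+8 0.0648 → M+4 is the base peak.
P(M+4) = C(4,2) × 0.4955^2 × 0.5045^2 = 6 × 0.24552025 × 0.25452025 = 0.374939 (base)
P(M+2) = C(4,1) × 0.4955^3 × 0.5045^1 = 4 × 0.12165528 × 0.5045 = 0.245500
Relative intensity = 0.245500 / 0.374939 × 100 = 65.48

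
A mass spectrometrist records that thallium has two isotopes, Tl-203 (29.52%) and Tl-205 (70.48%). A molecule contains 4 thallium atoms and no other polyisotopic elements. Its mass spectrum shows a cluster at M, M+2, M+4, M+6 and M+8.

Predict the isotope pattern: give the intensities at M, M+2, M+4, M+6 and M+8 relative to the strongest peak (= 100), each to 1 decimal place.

Expanding (0.2952 + 0.7048)^4:
P(M) = 0.2952^4 = 0.007594
P(M+2) = 4 × 0.2952^3 × 0.7048^1 = 0.072523
P(M+4) = 6 × 0.2952^2 × 0.7048^2 = 0.259726
P(M+6) = 4 × 0.2952^1 × 0.7048^3 = 0.413403
P(M+8) = 0.7048^4 = 0.246754
The M+6 peak is largest (0.413403); scaling to 100 gives 1.8 : 17.5 : 62.8 : 100.0 : 59.7.

1.8 : 17.5 : 62.8 : 100.0 : 59.7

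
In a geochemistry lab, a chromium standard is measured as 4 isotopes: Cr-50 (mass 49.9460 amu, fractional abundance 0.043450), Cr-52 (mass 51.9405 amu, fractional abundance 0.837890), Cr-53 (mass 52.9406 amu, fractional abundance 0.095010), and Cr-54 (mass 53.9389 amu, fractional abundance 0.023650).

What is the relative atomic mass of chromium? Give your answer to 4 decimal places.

Weight each isotope mass by its fractional abundance: 0.043450 × 49.9460 + 0.837890 × 51.9405 + 0.095010 × 52.9406 + 0.023650 × 53.9389
= 2.17015 + 43.52043 + 5.02989 + 1.27565 = 51.99612 amu

51.9961 amu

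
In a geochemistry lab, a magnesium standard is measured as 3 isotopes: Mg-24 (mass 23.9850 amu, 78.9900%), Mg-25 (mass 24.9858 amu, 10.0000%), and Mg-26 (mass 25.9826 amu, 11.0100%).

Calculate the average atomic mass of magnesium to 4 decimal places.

24.3050 amu

Weight each isotope mass by its fractional abundance: 0.789900 × 23.9850 + 0.100000 × 24.9858 + 0.110100 × 25.9826
= 18.94575 + 2.49858 + 2.86068 = 24.30501 amu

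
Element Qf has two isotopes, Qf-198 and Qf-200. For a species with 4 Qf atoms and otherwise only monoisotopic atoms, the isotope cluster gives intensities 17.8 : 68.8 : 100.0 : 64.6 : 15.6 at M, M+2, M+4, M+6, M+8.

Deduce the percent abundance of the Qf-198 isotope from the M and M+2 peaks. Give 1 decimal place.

50.9%

Let p = fractional abundance of Qf-198. I(M+2)/I(M) = [C(4,1)·p^3·(1−p)] / p^4 = 4·(1−p)/p = 68.8/17.8 = 3.8652
(1−p)/p = 3.8652/4 = 0.9663  ⇒  p = 1/(1 + 0.9663) = 0.5086
Qf-198: 50.9%, Qf-200: 49.1%.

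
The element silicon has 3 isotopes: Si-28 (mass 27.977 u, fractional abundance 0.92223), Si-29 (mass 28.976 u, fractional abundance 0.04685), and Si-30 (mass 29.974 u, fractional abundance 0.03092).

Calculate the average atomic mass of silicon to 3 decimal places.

Weight each isotope mass by its fractional abundance: 0.92223 × 27.977 + 0.04685 × 28.976 + 0.03092 × 29.974
= 25.8012 + 1.3575 + 0.9268 = 28.0855 u

28.086 u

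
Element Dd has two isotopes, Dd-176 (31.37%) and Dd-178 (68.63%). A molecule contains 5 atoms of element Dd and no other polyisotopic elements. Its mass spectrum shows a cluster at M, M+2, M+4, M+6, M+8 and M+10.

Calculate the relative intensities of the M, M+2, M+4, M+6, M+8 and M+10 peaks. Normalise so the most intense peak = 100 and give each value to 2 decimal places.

0.87 : 9.55 : 41.79 : 91.42 : 100.00 : 43.76

Expanding (0.3137 + 0.6863)^5:
P(M) = 0.3137^5 = 0.003038
P(M+2) = 5 × 0.3137^4 × 0.6863^1 = 0.033231
P(M+4) = 10 × 0.3137^3 × 0.6863^2 = 0.145402
P(M+6) = 10 × 0.3137^2 × 0.6863^3 = 0.318105
P(M+8) = 5 × 0.3137^1 × 0.6863^4 = 0.347969
P(M+10) = 0.6863^5 = 0.152254
The M+8 peak is largest (0.347969); scaling to 100 gives 0.87 : 9.55 : 41.79 : 91.42 : 100.00 : 43.76.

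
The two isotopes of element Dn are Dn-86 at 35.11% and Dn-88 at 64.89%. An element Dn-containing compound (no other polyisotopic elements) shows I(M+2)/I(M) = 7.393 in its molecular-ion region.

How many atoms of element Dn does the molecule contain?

The M+2/M ratio from n Dn atoms is n · q/p = n · 0.6489/0.3511.
n = 7.393 × 0.3511/0.6489 = 4.00 ≈ 4

4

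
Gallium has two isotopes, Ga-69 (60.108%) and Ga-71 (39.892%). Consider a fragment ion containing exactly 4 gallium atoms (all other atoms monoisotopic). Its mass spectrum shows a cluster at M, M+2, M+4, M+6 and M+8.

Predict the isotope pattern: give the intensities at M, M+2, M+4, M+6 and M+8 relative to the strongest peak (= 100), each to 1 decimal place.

Expanding (0.60108 + 0.39892)^4:
P(M) = 0.60108^4 = 0.130536
P(M+2) = 4 × 0.60108^3 × 0.39892^1 = 0.346531
P(M+4) = 6 × 0.60108^2 × 0.39892^2 = 0.344975
P(M+6) = 4 × 0.60108^1 × 0.39892^3 = 0.152633
P(M+8) = 0.39892^4 = 0.025325
The M+2 peak is largest (0.346531); scaling to 100 gives 37.7 : 100.0 : 99.6 : 44.0 : 7.3.

37.7 : 100.0 : 99.6 : 44.0 : 7.3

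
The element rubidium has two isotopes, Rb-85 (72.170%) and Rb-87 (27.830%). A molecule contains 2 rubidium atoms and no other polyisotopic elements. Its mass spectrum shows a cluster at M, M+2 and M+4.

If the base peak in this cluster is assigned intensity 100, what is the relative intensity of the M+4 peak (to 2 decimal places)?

Binomial terms of (0.72170 + 0.27830)^2: M 0.5209, M+2 0.4017, M+4 0.0775 → M is the base peak.
P(M) = C(2,0) × 0.72170^2 × 0.27830^0 = 1 × 0.52085089 × 1.0000 = 0.520851 (base)
P(M+4) = C(2,2) × 0.72170^0 × 0.27830^2 = 1 × 1.0000 × 0.07745089 = 0.077451
Relative intensity = 0.077451 / 0.520851 × 100 = 14.87

14.87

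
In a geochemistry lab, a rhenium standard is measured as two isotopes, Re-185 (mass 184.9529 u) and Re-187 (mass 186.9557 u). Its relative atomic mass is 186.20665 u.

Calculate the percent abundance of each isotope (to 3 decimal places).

With x = fraction of Re-185 (so Re-187 is 1 − x):
184.9529·x + 186.9557·(1 − x) = 186.20665
(184.9529 − 186.9557)·x = 186.20665 − 186.9557
x = -0.74905 / -2.0028 = 0.37400 → 37.400% Re-185, 62.600% Re-187.

Re-185: 37.400%, Re-187: 62.600%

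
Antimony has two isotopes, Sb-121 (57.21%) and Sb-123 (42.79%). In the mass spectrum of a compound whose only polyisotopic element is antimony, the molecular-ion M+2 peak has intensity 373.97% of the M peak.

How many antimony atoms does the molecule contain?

The M+2/M ratio from n Sb atoms is n · q/p = n · 0.4279/0.5721.
n = 3.7397 × 0.5721/0.4279 = 5.00 ≈ 5

5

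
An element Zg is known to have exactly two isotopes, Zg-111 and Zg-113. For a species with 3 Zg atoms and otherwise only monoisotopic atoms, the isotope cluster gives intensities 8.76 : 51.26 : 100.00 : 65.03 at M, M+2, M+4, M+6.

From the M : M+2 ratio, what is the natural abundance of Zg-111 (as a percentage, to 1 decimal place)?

33.9%

If p is the fraction of Zg that is Zg-111, then I(M+2)/I(M) = [C(3,1)·p^2·(1−p)] / p^3 = 3·(1−p)/p = 51.26/8.76 = 5.8516
(1−p)/p = 5.8516/3 = 1.9505  ⇒  p = 1/(1 + 1.9505) = 0.3389
Zg-111: 33.9%, Zg-113: 66.1%.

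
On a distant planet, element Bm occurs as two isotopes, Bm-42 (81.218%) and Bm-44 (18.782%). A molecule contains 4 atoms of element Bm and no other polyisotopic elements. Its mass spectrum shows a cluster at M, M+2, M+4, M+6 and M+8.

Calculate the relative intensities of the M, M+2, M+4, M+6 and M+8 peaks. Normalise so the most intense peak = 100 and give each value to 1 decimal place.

Expanding (0.81218 + 0.18782)^4:
P(M) = 0.81218^4 = 0.435120
P(M+2) = 4 × 0.81218^3 × 0.18782^1 = 0.402493
P(M+4) = 6 × 0.81218^2 × 0.18782^2 = 0.139617
P(M+6) = 4 × 0.81218^1 × 0.18782^3 = 0.021525
P(M+8) = 0.18782^4 = 0.001244
The M peak is largest (0.435120); scaling to 100 gives 100.0 : 92.5 : 32.1 : 4.9 : 0.3.

100.0 : 92.5 : 32.1 : 4.9 : 0.3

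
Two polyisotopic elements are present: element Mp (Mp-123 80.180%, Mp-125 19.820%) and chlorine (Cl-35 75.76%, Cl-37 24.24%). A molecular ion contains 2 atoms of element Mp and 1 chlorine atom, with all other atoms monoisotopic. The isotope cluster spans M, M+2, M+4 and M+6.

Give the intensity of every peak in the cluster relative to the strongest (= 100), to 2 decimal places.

100.00 : 81.43 : 21.93 : 1.96

Element Mp pattern (n=2): 0.64288324 : 0.31783352 : 0.03928324
Chlorine pattern (n=1): 0.7576 : 0.2424
Convolve the two distributions (both contribute in 2-u steps):
  M: 0.64288324×0.7576 = 0.487048
  M+2: 0.64288324×0.2424 + 0.31783352×0.7576 = 0.396626
  M+4: 0.31783352×0.2424 + 0.03928324×0.7576 = 0.106804
  M+6: 0.03928324×0.2424 = 0.009522
Scale to base peak (0.487048) = 100: 100.00 : 81.43 : 21.93 : 1.96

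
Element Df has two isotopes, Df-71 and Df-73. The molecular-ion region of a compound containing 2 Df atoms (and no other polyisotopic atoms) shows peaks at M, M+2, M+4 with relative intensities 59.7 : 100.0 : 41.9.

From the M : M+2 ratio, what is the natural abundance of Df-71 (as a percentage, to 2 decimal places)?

54.42%

If p is the fraction of Df that is Df-71, then I(M+2)/I(M) = [C(2,1)·p^1·(1−p)] / p^2 = 2·(1−p)/p = 100.0/59.7 = 1.6750
(1−p)/p = 1.6750/2 = 0.8375  ⇒  p = 1/(1 + 0.8375) = 0.5442
Df-71: 54.42%, Df-73: 45.58%.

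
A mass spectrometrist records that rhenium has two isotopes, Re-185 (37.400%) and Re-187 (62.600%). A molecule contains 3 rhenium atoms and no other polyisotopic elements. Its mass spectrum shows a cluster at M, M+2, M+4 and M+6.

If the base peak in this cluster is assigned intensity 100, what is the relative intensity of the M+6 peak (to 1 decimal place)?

Binomial terms of (0.37400 + 0.62600)^3: M 0.0523, M+2 0.2627, M+4 0.4397, M+6 0.2453 → M+4 is the base peak.
P(M+4) = C(3,2) × 0.37400^1 × 0.62600^2 = 3 × 0.3740 × 0.391876 = 0.439685 (base)
P(M+6) = C(3,3) × 0.37400^0 × 0.62600^3 = 1 × 1.0000 × 0.24531438 = 0.245314
Relative intensity = 0.245314 / 0.439685 × 100 = 55.8

55.8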